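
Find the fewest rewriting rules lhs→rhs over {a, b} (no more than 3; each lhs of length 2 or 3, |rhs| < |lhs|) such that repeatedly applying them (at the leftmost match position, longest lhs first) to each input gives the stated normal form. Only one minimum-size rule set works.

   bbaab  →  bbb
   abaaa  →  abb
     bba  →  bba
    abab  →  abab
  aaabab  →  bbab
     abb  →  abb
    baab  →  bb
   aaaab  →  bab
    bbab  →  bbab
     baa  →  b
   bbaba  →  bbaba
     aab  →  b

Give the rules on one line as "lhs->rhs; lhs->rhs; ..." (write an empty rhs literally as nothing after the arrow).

  | bbaab => bbb
  | abaaa => abb
  | bba
  | abab

aa->; aaa->b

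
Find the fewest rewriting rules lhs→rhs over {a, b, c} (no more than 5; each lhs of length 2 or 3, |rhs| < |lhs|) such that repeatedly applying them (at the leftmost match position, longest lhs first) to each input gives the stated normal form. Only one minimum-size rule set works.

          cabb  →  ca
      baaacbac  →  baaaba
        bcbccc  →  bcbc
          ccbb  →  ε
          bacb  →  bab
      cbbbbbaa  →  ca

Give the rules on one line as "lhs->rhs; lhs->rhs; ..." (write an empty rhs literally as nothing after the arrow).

ac->a; bb->; cba->c; cc->

  | cabb => ca
  | baaacbac => baaabac => baaaba
  | bcbccc => bcbc
  | ccbb => bb => ε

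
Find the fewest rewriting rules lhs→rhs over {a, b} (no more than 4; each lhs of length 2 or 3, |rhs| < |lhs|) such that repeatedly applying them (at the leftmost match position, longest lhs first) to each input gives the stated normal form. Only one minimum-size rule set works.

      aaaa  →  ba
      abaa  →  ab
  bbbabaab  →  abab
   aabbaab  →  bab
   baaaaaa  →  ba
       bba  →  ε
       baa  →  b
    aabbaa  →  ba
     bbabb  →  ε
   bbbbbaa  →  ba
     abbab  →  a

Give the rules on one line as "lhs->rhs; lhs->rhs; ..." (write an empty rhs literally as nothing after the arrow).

aa->; aaa->b; aab->aa; bb->a

  | aaaa => ba
  | abaa => ab
  | bbbabaab => ababaab => ababaa => abab
  | aabbaab => aabaab => aaaab => bab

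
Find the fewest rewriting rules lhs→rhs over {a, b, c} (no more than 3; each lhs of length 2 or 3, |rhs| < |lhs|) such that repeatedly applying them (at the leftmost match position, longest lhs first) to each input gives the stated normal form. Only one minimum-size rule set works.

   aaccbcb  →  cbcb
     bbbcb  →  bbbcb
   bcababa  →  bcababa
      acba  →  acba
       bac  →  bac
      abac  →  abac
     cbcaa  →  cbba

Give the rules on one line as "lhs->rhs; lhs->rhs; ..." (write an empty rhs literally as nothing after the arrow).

aac->; caa->ba

  | aaccbcb => cbcb
  | bbbcb
  | bcababa
  | acba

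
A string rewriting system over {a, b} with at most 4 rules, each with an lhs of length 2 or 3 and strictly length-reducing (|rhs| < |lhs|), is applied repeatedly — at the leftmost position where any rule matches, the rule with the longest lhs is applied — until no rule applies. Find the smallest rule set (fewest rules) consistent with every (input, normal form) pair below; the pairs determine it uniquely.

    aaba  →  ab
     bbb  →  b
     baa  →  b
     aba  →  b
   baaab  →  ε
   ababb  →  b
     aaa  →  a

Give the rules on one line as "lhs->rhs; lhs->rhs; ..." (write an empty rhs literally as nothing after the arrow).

  | aaba => ab
  | bbb => b
  | baa => ba => b
  | aba => b

aaa->a; aba->b; ba->b; bb->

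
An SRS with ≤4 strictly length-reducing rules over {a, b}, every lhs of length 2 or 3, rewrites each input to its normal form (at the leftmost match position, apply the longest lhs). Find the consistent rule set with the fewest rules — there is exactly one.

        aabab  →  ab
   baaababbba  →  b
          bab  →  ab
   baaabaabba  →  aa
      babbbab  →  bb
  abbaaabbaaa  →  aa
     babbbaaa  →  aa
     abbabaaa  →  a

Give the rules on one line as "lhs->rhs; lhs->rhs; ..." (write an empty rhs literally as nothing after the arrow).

  | aabab => abab => aab => ab
  | baaababbba => aaababbba => bbabbba => aabbba => abbba => abaa => aaa => b
  | bab => ab
  | baaabaabba => aaabaabba => bbaabba => aaabba => bbba => baa => aa

aaa->b; aab->ab; ba->a; bba->aa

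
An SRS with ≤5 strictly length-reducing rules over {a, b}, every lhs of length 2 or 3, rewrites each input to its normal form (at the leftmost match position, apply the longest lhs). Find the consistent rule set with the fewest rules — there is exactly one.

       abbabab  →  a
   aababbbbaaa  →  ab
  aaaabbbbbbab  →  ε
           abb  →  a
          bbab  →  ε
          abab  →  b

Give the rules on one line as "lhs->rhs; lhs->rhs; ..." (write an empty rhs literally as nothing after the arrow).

  | abbabab => abbab => abb => a
  | aababbbbaaa => babbbbaaa => abbbbaaa => abbaaa => abaa => ab
  | aaaabbbbbbab => aabbbbbbab => bbbbbbab => bbbbab => bbab => bb => ε
  | abb => a

aa->; bab->ab; bb->; bba->b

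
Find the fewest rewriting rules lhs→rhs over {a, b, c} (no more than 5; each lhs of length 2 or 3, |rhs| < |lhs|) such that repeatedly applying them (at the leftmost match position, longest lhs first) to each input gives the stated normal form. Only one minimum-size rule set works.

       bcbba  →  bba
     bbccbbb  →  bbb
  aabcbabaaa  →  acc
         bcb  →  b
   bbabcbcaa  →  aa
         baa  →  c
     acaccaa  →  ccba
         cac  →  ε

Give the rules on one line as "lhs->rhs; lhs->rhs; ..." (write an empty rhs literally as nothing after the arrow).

ab->c; baa->c; bc->; ca->b

  | bcbba => bba
  | bbccbbb => bcbbb => bbb
  | aabcbabaaa => accbabaaa => accbcaaa => accaaa => acbaa => acc
  | bcb => b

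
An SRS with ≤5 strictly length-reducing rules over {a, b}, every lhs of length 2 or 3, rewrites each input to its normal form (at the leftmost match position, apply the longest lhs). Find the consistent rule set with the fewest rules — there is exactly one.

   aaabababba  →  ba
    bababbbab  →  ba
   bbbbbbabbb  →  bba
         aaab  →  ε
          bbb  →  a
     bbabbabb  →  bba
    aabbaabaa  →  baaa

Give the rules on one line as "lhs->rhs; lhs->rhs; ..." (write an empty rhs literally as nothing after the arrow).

  | aaabababba => aabababba => abababba => ababba => abba => ba
  | bababbbab => baabbbab => babbbab => babbab => babab => baab => bab => ba
  | bbbbbbabbb => abbbabbb => bbabbb => bbabb => bbab => bba
  | aaab => aab => ab => ε

aab->ab; ab->; bab->ba; bbb->a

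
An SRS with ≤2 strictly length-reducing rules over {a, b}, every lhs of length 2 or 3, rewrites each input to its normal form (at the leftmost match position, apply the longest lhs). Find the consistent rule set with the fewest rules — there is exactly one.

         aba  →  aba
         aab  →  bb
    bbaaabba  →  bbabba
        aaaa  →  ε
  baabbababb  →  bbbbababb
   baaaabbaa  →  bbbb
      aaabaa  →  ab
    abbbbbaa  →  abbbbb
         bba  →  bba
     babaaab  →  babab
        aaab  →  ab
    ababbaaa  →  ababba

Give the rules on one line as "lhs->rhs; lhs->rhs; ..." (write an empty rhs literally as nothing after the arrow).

aa->; aab->bb

  | aba
  | aab => bb
  | bbaaabba => bbabba
  | aaaa => aa => ε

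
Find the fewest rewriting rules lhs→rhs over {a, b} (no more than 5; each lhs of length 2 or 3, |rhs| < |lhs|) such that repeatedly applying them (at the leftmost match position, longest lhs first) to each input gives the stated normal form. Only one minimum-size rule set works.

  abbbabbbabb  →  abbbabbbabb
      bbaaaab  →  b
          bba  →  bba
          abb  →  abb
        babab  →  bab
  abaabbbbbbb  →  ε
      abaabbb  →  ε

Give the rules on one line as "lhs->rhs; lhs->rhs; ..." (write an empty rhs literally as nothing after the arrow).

aa->; aab->aa; aba->a; baa->

  | abbbabbbabb
  | bbaaaab => baab => b
  | bba
  | abb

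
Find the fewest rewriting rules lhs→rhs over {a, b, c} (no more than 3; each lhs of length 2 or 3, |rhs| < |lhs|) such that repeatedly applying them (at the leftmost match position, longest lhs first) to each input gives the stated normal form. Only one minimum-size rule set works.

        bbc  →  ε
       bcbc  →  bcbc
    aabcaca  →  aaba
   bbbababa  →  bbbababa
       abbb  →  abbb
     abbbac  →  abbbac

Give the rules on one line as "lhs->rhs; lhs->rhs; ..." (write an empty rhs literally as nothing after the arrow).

bbc->; cac->

  | bbc => ε
  | bcbc
  | aabcaca => aaba
  | bbbababa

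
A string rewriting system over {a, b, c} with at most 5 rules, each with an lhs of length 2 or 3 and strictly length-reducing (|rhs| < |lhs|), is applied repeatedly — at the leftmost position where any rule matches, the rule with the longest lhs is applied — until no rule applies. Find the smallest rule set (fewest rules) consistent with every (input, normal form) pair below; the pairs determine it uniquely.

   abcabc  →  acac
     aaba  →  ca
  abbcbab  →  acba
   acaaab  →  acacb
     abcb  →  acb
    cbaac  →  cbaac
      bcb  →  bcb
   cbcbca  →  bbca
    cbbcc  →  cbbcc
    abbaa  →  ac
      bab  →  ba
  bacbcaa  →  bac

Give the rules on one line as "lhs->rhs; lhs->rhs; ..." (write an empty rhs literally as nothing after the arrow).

  | abcabc => acabc => acac
  | aaba => ca
  | abbcbab => abcbab => acbab => acba
  | acaaab => acacb

aaa->ac; aab->c; ab->a; cbc->b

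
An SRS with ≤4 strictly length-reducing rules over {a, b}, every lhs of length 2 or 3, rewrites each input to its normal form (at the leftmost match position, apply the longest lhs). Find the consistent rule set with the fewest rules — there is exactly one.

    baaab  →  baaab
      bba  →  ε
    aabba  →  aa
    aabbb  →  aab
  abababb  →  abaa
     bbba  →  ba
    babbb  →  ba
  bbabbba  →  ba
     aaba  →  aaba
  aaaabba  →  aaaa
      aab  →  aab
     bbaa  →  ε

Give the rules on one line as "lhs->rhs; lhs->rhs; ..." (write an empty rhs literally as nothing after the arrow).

bab->ba; bb->; bba->bb

  | baaab
  | bba => bb => ε
  | aabba => aabb => aa
  | aabbb => aab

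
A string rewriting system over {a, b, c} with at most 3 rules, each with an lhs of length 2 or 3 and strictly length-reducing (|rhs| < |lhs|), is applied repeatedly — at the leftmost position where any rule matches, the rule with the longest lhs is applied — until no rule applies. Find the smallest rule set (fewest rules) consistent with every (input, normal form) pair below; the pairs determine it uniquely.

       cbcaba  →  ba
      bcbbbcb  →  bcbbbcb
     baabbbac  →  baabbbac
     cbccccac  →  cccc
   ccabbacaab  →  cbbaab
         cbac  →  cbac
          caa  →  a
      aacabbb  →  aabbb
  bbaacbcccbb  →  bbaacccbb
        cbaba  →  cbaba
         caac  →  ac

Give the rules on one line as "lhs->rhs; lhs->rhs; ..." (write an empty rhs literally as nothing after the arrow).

  | cbcaba => caba => ba
  | bcbbbcb
  | baabbbac
  | cbccccac => ccccac => cccc

ca->; cbc->c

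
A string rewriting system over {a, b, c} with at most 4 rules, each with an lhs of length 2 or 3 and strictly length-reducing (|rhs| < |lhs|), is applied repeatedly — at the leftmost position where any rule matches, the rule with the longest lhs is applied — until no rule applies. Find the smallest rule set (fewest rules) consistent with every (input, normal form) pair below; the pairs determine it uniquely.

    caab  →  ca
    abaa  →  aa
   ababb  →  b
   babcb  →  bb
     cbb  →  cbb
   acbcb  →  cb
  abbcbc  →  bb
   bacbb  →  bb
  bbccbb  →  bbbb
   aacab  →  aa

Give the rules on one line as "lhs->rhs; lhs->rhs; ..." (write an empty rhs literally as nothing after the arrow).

  | caab => ca
  | abaa => aa
  | ababb => abb => b
  | babcb => bcb => bb

ab->; ac->a; bc->b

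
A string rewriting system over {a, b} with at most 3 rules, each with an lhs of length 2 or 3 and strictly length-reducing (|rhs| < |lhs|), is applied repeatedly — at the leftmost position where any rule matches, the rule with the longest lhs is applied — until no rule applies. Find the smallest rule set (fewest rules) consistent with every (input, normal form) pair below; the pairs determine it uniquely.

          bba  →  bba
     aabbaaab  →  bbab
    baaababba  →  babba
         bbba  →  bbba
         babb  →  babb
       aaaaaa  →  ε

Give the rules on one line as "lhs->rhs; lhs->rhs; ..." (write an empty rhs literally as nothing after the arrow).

  | bba
  | aabbaaab => bbaaab => bbab
  | baaababba => bababba => babba
  | bbba

aa->; aba->a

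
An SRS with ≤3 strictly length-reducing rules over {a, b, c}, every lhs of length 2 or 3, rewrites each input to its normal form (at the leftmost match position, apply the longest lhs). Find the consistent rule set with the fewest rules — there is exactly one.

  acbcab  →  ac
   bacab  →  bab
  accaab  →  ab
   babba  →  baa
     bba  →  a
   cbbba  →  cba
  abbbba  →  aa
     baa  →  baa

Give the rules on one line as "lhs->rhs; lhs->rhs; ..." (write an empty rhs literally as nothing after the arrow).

bb->; ca->

  | acbcab => acbb => ac
  | bacab => bab
  | accaab => acab => ab
  | babba => baa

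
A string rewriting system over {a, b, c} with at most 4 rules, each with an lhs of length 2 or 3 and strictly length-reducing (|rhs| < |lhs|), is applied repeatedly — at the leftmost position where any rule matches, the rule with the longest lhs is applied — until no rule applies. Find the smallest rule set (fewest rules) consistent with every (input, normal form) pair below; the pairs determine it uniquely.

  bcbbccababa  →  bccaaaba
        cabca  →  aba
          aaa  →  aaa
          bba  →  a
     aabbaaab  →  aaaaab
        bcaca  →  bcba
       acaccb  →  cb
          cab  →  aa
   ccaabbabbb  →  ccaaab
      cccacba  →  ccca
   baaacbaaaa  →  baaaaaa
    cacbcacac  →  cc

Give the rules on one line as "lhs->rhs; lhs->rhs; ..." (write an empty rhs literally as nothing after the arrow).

ac->b; bb->; cab->aa

  | bcbbccababa => bcccababa => bccaaaba
  | cabca => aaca => aba
  | aaa
  | bba => a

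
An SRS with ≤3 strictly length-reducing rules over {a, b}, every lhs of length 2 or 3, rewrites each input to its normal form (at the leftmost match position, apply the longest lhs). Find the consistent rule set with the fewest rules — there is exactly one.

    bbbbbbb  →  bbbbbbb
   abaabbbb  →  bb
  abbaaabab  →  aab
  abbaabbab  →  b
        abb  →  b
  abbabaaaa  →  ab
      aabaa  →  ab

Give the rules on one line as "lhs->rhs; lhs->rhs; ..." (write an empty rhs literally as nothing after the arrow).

  | bbbbbbb
  | abaabbbb => aabbbb => abbb => bb
  | abbaaabab => baaabab => aabab => aab
  | abbaabbab => baabbab => abbab => bab => b

aaa->ab; abb->b; ba->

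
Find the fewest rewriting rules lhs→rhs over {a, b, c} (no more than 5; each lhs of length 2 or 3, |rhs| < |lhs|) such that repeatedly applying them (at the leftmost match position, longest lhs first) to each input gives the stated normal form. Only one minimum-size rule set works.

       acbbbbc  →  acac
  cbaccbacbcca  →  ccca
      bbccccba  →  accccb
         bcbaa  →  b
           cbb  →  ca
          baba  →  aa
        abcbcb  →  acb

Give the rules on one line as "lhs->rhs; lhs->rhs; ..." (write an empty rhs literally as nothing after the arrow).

  | acbbbbc => acabbc => acabc => acac
  | cbaccbacbcca => cbccbacbcca => ccbacbcca => ccbcbcca => ccbcca => ccca
  | bbccccba => accccba => accccb
  | bcbaa => baa => ba => b

ab->a; ba->b; bb->a; bc->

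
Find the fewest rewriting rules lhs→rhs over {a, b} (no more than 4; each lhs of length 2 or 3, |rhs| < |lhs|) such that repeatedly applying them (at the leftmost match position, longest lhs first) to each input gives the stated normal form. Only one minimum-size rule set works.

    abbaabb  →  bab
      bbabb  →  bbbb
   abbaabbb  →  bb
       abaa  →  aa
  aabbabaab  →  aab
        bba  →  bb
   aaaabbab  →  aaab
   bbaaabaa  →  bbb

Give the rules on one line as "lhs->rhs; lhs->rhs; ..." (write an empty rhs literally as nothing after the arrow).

aba->a; abb->b; bba->bb

  | abbaabb => baabb => bab
  | bbabb => bbbb
  | abbaabbb => baabbb => babb => bb
  | abaa => aa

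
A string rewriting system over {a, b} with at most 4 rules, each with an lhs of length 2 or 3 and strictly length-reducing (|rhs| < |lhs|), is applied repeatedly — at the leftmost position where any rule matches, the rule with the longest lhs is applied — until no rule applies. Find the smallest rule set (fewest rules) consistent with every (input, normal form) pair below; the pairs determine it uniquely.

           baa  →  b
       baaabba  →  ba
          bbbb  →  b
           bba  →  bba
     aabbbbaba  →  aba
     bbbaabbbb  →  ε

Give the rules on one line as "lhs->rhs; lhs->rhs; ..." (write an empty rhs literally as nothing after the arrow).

  | baa => b
  | baaabba => babba => ba
  | bbbb => b
  | bba

abb->; baa->b; bbb->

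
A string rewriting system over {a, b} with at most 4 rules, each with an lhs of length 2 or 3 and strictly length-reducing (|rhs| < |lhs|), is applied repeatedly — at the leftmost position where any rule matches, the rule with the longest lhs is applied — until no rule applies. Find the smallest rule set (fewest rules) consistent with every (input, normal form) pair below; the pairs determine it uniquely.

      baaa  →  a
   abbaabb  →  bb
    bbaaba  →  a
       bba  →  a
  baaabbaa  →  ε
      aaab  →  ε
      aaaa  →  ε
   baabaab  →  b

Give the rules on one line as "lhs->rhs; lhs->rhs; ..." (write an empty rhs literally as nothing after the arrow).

aa->; ab->; ba->a

  | baaa => aaa => a
  | abbaabb => baabb => aabb => bb
  | bbaaba => baaba => aaba => ba => a
  | bba => ba => a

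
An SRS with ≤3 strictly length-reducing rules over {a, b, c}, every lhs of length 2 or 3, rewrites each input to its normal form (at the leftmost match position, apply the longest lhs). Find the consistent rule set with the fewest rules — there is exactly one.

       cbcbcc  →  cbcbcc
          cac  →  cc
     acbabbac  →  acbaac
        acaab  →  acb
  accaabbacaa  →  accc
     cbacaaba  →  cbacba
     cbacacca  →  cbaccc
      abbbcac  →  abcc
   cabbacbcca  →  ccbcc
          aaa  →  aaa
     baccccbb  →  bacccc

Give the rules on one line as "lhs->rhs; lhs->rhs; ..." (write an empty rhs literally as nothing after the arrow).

bb->; ca->c

  | cbcbcc
  | cac => cc
  | acbabbac => acbaac
  | acaab => acab => acb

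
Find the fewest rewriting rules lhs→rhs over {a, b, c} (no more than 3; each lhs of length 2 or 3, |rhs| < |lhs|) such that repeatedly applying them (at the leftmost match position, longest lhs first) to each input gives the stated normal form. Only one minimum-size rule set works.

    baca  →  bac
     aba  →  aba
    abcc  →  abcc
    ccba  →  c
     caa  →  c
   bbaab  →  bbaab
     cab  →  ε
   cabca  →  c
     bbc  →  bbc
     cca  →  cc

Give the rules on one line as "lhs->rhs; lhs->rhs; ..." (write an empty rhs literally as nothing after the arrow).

ca->c; cb->

  | baca => bac
  | aba
  | abcc
  | ccba => ca => c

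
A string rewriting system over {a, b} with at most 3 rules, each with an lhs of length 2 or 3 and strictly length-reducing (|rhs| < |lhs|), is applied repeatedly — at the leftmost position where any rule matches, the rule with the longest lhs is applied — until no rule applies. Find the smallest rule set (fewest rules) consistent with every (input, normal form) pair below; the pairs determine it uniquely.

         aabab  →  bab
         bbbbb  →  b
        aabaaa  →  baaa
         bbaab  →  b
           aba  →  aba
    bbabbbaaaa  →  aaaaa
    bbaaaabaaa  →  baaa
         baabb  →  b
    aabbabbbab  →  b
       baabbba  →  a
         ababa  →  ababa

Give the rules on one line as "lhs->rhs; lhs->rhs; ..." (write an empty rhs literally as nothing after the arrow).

aab->b; bb->b; bba->a

  | aabab => bab
  | bbbbb => bbbb => bbb => bb => b
  | aabaaa => baaa
  | bbaab => aab => b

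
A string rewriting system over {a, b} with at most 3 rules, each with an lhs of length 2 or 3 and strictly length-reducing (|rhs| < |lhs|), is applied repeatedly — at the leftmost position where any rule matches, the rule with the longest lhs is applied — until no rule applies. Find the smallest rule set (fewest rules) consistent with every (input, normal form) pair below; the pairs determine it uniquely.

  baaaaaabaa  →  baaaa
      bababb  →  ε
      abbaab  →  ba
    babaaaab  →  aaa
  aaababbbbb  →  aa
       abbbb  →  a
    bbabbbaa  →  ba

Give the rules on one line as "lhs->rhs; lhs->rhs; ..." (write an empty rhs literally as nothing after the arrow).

ab->a; aba->b; bb->

  | baaaaaabaa => baaaaaba => baaaab => baaaa
  | bababb => bbbb => bb => ε
  | abbaab => abaab => bab => ba
  | babaaaab => bbaaab => aaab => aaa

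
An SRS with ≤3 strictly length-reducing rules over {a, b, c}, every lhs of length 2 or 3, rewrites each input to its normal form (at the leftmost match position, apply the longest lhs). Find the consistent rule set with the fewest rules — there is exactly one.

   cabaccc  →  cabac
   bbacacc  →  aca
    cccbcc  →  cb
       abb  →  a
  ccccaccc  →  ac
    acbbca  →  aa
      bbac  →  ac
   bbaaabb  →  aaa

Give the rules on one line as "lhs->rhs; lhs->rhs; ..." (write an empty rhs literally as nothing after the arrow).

bb->; cc->

  | cabaccc => cabac
  | bbacacc => acacc => aca
  | cccbcc => cbcc => cb
  | abb => a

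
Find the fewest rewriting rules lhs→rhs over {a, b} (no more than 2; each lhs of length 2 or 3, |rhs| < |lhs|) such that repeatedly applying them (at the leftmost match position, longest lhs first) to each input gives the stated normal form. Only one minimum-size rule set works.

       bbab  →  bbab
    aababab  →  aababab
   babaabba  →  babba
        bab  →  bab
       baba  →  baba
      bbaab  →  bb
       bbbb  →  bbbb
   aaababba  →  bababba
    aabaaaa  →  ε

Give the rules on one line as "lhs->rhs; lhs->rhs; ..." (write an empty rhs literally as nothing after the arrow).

  | bbab
  | aababab
  | babaabba => babba
  | bab

aaa->ba; baa->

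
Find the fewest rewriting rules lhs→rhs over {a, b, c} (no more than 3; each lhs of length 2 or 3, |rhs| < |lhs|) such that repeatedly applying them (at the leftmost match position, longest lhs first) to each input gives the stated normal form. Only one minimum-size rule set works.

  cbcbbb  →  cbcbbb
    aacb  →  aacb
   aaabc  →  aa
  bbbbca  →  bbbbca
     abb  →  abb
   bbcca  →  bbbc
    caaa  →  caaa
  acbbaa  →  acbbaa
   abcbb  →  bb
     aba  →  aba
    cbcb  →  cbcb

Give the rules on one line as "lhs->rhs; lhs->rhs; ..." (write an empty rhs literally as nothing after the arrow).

  | cbcbbb
  | aacb
  | aaabc => aa
  | bbbbca

abc->; cca->bc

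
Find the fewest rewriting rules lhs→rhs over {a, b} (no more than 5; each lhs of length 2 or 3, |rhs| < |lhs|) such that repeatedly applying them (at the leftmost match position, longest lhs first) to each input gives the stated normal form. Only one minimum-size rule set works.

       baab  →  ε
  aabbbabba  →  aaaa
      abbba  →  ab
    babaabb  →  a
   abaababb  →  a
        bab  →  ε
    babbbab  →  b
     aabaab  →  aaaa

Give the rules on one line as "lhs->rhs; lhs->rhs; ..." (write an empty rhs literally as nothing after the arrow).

aab->aa; ba->b; bb->; bba->

  | baab => bab => bb => ε
  | aabbbabba => aabbabba => aababba => aaabba => aaaba => aaaa
  | abbba => aba => ab
  | babaabb => bbaabb => abb => a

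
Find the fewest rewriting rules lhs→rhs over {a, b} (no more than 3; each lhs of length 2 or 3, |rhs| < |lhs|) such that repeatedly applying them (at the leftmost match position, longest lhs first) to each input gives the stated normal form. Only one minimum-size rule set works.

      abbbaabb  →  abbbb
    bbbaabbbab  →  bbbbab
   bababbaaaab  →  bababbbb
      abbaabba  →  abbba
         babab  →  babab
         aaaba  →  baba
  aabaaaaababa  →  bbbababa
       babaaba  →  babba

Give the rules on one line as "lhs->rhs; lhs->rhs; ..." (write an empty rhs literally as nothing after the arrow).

  | abbbaabb => abbbaab => abbbaa => abbbb
  | bbbaabbbab => bbbaabbab => bbbaabab => bbbaaab => bbbbab
  | bababbaaaab => bababbbaab => bababbbaa => bababbbb
  | abbaabba => abbaaba => abbaaa => abbba

aa->b; aab->aa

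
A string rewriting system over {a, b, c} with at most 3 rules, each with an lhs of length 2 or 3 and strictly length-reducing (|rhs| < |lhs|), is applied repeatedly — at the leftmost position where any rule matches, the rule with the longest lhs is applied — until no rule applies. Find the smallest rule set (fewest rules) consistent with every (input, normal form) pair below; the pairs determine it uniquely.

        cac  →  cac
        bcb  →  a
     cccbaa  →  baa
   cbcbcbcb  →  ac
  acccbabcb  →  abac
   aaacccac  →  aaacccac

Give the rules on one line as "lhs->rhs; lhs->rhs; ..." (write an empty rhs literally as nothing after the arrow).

abb->ac; bb->a; cb->b

  | cac
  | bcb => bb => a
  | cccbaa => ccbaa => cbaa => baa
  | cbcbcbcb => bcbcbcb => bbcbcb => acbcb => abcb => abb => ac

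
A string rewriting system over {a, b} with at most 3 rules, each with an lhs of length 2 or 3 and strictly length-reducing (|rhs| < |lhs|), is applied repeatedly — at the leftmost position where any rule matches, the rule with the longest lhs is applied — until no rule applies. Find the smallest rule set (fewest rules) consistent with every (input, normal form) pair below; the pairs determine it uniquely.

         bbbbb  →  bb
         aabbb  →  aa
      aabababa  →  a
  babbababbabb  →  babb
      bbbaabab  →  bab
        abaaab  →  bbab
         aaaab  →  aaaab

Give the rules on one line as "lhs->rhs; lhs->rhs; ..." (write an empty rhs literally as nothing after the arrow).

aba->ba; baa->bb; bbb->

  | bbbbb => bb
  | aabbb => aa
  | aabababa => abababa => bababa => bbaba => bbba => a
  | babbababbabb => babbbabbabb => baabbabb => bbbbabb => babb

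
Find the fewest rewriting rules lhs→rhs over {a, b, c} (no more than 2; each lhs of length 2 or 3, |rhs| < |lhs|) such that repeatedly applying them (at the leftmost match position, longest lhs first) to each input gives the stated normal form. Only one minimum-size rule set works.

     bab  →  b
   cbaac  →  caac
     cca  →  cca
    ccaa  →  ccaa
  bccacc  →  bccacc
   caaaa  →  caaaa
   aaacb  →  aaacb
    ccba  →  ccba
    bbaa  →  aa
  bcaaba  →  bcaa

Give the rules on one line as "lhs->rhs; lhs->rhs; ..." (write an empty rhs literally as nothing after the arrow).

  | bab => b
  | cbaac => caac
  | cca
  | ccaa

ab->; baa->aa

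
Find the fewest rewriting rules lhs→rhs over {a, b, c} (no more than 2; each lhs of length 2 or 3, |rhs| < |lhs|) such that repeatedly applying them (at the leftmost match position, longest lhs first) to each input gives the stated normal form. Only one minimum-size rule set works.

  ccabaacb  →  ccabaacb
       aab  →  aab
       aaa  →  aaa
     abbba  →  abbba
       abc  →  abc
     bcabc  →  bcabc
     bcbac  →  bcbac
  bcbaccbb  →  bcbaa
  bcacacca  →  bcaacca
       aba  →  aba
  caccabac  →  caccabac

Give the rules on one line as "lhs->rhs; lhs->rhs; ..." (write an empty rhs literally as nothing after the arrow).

aca->aa; cbb->a

  | ccabaacb
  | aab
  | aaa
  | abbba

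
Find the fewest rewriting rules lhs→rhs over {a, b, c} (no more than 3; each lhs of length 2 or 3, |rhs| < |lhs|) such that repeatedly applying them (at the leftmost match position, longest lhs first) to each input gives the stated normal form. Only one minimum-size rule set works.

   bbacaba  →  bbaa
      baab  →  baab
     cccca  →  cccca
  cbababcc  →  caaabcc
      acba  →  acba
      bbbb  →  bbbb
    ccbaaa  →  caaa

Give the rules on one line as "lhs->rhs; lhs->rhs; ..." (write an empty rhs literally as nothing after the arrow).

  | bbacaba => bbaa
  | baab
  | cccca
  | cbababcc => caaabcc

bab->aa; cab->; ccb->c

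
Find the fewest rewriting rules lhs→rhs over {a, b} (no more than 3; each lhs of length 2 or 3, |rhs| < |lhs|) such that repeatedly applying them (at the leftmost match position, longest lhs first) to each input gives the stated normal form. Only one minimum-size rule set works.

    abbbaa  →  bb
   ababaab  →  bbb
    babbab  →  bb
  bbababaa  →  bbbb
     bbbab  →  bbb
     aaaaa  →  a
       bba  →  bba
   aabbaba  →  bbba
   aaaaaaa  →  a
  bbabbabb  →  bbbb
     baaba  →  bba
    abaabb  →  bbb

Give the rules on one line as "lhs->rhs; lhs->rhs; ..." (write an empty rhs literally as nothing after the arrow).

  | abbbaa => bbaa => bb
  | ababaab => babaab => bbaab => bbb
  | babbab => bbab => bb
  | bbababaa => bbbabaa => bbbbaa => bbbb

aa->; ab->; aba->ba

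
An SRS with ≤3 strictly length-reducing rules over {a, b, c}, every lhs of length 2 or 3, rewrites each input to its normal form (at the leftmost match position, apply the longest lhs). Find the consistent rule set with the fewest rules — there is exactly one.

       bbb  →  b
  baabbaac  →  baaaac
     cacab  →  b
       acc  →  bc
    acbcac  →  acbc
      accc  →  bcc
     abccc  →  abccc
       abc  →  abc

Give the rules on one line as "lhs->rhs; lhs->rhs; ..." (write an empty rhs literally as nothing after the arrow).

  | bbb => b
  | baabbaac => baaaac
  | cacab => cab => b
  | acc => bc

acc->bc; bb->; ca->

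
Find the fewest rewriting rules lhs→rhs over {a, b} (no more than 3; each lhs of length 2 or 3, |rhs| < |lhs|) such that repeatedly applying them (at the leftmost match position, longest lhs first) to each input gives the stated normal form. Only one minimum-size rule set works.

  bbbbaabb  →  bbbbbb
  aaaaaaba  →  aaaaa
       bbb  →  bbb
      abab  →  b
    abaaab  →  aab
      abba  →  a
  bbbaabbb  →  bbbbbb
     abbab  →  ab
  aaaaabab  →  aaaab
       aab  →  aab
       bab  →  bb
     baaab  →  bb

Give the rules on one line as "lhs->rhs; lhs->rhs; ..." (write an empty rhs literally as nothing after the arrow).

aba->; abb->; ba->b

  | bbbbaabb => bbbbabb => bbbbbb
  | aaaaaaba => aaaaa
  | bbb
  | abab => b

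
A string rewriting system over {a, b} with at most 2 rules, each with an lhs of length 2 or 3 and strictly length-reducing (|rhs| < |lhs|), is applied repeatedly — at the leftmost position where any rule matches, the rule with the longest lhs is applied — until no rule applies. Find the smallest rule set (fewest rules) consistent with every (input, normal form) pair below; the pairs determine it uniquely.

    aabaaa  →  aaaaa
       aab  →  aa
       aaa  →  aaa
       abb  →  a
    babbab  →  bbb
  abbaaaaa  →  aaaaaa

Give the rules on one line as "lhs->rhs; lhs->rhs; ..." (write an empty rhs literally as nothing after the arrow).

  | aabaaa => aaaaa
  | aab => aa
  | aaa
  | abb => ab => a

ab->a; baa->bb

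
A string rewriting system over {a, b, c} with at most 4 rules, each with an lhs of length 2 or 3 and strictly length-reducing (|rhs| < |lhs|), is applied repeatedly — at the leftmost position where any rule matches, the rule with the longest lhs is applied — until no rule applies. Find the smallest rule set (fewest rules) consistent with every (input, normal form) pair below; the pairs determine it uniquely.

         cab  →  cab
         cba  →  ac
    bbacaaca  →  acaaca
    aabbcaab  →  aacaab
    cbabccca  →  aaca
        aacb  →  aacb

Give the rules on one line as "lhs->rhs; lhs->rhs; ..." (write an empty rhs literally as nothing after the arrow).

  | cab
  | cba => ac
  | bbacaaca => acaaca
  | aabbcaab => aacaab

bb->; cba->ac; ccc->a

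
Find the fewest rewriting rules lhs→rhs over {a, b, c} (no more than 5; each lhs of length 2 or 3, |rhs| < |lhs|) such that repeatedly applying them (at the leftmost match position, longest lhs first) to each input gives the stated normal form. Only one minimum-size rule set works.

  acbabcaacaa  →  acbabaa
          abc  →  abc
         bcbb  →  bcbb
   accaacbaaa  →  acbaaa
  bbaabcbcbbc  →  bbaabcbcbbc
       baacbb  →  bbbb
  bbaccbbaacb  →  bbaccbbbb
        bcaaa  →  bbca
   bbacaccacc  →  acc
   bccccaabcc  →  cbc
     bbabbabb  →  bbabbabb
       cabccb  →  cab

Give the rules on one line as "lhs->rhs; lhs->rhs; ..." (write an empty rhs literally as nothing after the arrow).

  | acbabcaacaa => acbabbccaa => acbabaa
  | abc
  | bcbb
  | accaacbaaa => acbccbaaa => acbaaa

aac->b; aca->cc; bcc->; caa->bc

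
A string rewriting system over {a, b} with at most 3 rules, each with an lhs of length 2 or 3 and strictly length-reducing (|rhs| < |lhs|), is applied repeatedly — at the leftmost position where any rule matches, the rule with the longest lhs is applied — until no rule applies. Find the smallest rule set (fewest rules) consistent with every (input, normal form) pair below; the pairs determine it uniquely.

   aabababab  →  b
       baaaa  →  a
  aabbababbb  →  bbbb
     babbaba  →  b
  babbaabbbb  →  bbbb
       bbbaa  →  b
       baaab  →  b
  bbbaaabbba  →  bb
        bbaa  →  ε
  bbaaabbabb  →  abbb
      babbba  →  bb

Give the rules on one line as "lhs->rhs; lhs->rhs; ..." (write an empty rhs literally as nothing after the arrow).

  | aabababab => bababab => babab => bab => b
  | baaaa => aaa => a
  | aabbababbb => bbababbb => bbabbb => bbbb
  | babbaba => bbaba => bba => b

aa->; ba->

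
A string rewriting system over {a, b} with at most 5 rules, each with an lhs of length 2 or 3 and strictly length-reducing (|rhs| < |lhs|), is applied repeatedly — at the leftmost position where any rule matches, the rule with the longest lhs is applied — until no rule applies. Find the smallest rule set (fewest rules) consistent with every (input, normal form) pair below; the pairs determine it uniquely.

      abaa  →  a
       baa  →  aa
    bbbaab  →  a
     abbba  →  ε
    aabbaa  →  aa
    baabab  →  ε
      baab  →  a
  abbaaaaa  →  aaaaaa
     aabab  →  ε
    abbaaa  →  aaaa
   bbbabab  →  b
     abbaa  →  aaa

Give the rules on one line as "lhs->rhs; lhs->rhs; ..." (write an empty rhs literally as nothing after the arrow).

  | abaa => a
  | baa => aa
  | bbbaab => bbaab => baab => aab => a
  | abbba => baba => aba => ε

ab->; aba->; abb->ba; ba->a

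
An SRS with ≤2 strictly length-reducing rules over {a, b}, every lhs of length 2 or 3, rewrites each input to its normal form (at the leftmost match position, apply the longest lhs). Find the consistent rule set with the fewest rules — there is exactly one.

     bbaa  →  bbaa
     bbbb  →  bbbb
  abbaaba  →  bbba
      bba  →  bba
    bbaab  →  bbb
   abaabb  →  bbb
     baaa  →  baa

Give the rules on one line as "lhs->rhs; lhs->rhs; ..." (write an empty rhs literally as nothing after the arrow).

aaa->aa; ab->b

  | bbaa
  | bbbb
  | abbaaba => bbaaba => bbaba => bbba
  | bba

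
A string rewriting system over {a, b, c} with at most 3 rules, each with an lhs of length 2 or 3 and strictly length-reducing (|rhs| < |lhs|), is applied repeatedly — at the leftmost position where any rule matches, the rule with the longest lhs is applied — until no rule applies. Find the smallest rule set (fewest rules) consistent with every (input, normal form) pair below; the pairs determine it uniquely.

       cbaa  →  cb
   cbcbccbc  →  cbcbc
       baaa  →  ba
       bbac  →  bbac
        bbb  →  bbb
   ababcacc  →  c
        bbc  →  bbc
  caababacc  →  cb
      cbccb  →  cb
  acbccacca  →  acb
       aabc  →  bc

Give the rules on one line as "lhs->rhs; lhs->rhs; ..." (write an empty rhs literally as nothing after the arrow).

aa->; ab->; cc->a

  | cbaa => cb
  | cbcbccbc => cbcbabc => cbcbc
  | baaa => ba
  | bbac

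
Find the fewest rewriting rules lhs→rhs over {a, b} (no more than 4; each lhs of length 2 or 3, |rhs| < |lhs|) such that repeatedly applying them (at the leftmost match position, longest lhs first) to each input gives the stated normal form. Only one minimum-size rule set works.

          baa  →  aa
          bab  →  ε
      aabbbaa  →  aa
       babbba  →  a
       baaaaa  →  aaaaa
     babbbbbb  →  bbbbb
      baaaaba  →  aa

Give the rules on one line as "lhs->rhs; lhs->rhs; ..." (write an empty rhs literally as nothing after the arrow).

  | baa => aa
  | bab => ab => ε
  | aabbbaa => abbaa => baa => aa
  | babbba => abbba => bba => ba => a

ab->; aba->b; ba->a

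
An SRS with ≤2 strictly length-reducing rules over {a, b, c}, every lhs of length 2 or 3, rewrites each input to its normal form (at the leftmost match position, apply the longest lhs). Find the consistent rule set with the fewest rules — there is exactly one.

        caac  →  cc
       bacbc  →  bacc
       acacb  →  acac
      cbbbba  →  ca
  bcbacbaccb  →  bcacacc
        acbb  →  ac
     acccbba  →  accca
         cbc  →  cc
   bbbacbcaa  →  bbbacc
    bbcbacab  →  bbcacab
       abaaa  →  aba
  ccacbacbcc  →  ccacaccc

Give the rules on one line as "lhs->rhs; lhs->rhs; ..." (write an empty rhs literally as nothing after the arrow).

aa->; cb->c

  | caac => cc
  | bacbc => bacc
  | acacb => acac
  | cbbbba => cbbba => cbba => cba => ca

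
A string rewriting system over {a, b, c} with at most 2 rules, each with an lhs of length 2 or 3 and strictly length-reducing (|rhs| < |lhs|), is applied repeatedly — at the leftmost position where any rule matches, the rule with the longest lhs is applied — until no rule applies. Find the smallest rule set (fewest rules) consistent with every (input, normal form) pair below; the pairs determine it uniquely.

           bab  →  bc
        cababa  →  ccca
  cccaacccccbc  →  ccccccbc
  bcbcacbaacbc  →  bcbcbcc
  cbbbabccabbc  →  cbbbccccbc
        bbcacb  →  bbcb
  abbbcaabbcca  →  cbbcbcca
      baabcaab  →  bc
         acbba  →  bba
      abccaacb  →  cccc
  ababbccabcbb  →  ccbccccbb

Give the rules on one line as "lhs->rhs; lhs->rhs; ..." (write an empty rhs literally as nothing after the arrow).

ab->c; ac->

  | bab => bc
  | cababa => ccaba => ccca
  | cccaacccccbc => cccaccccbc => ccccccbc
  | bcbcacbaacbc => bcbcbaacbc => bcbcbabc => bcbcbcc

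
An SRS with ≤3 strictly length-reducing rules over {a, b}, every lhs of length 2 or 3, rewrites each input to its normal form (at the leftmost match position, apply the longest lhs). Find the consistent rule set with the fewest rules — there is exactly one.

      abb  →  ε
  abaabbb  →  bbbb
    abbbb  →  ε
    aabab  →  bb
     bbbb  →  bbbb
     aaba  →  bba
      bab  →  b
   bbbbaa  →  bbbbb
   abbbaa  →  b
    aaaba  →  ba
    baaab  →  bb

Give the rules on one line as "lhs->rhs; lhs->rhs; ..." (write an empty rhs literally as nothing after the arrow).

aa->b; ab->; abb->ab

  | abb => ab => ε
  | abaabbb => aabbb => bbbb
  | abbbb => abbb => abb => ab => ε
  | aabab => bbab => bb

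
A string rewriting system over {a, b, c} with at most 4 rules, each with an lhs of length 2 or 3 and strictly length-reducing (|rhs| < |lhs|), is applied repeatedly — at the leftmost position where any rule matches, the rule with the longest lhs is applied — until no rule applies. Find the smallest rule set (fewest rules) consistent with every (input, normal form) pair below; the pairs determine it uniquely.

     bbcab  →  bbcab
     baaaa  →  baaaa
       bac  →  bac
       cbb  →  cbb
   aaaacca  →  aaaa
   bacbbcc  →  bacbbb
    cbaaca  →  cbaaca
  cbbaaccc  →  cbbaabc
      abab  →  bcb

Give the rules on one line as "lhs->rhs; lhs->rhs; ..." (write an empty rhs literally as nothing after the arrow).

  | bbcab
  | baaaa
  | bac
  | cbb

aba->bc; cc->b; cca->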